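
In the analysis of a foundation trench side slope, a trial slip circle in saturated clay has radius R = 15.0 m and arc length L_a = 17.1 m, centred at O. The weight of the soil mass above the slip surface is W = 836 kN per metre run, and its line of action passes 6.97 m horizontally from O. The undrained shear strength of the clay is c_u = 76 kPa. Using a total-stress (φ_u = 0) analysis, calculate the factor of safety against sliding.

Taking moments about the centre O, the resisting moment is provided by the undrained shear strength acting along the arc:
M_R = c_u·L_a·R = 76·17.10·15.0 = 19494.0 kN·m/m
M_D = W·d = 836·6.97 = 5826.9 kN·m/m
FS = M_R / M_D = 19494.0 / 5826.9 = 3.346

FS = 3.35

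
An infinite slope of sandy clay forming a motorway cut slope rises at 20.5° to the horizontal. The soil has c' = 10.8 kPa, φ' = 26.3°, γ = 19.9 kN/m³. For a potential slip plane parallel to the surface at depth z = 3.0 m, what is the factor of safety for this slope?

For an infinite slope with a slip plane parallel to the surface (no pore pressure): FS = [c' + γz cos²β tanφ'] / [γz sinβ cosβ].
γz = 19.9·3.0 = 59.70 kN/m²
Numerator = 10.8 + 59.70·cos²20.5°·tan26.3° = 10.8 + 59.70·0.8774·0.4942 = 36.687 kPa
Denominator = 59.70·sin20.5°·cos20.5° = 59.70·0.3502·0.9367 = 19.583 kPa
FS = 36.687 / 19.583 = 1.873

FS = 1.87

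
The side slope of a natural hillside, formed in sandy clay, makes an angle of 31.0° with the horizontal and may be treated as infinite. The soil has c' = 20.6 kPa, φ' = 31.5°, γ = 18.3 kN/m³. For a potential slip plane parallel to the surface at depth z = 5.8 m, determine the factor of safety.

FS = 1.46

For an infinite slope with a slip plane parallel to the surface (no pore pressure): FS = [c' + γz cos²β tanφ'] / [γz sinβ cosβ].
γz = 18.3·5.8 = 106.14 kN/m²
Numerator = 20.6 + 106.14·cos²31.0°·tan31.5° = 20.6 + 106.14·0.7347·0.6128 = 68.389 kPa
Denominator = 106.14·sin31.0°·cos31.0° = 106.14·0.5150·0.8572 = 46.858 kPa
FS = 68.389 / 46.858 = 1.459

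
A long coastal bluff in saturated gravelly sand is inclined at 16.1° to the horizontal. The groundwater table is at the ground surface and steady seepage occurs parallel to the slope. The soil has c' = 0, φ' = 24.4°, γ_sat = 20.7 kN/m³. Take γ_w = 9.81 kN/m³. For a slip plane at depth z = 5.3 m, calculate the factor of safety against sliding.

With seepage parallel to the slope and the water table at the surface, the effective normal stress on the slip plane uses the buoyant unit weight γ' = γ_sat − γ_w while the driving shear stress uses γ_sat:
FS = [c' + γ' z cos²β tanφ'] / [γ_sat z sinβ cosβ]
(For c' = 0 this reduces to FS = (γ'/γ_sat)·tanφ'/tanβ.)
γ' = 20.7 − 9.81 = 10.89 kN/m³
Numerator = 0.0 + 10.89·5.3·cos²16.1°·tan24.4° = 0.0 + 10.89·5.3·0.9231·0.4536 = 24.168 kPa
Denominator = 20.7·5.3·sin16.1°·cos16.1° = 20.7·5.3·0.2773·0.9608 = 29.231 kPa
FS = 24.168 / 29.231 = 0.827

FS = 0.83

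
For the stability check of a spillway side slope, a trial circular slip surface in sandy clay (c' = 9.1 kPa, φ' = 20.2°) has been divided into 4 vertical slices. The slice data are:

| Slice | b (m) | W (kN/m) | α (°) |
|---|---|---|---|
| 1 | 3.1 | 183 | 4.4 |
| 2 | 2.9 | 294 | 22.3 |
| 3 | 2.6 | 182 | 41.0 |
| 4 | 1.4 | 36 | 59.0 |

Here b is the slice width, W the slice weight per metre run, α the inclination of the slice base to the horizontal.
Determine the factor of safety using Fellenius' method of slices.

Ordinary method of slices: FS = Σ[c'·Δl_i + (W_i cosα_i)·tanφ'] / Σ W_i sinα_i, with Δl_i = b_i / cosα_i.
Slice 1: Δl = 3.1/cos4.4° = 3.109 m; N'_1 = 183·cos4.4° = 182.5; c'Δl = 28.29; W sinα = 14.0
Slice 2: Δl = 2.9/cos22.3° = 3.134 m; N'_2 = 294·cos22.3° = 272.0; c'Δl = 28.52; W sinα = 111.6
Slice 3: Δl = 2.6/cos41.0° = 3.445 m; N'_3 = 182·cos41.0° = 137.4; c'Δl = 31.35; W sinα = 119.4
Slice 4: Δl = 1.4/cos59.0° = 2.718 m; N'_4 = 36·cos59.0° = 18.5; c'Δl = 24.74; W sinα = 30.9
Σc'Δl = 112.9 kN/m; ΣN' = 610.4 kN/m; ΣW sinα = 275.9 kN/m
Resisting = 112.9 + 610.4·tan20.2° = 112.9 + 224.6 = 337.5 kN/m
FS = 337.5 / 275.9 = 1.223

FS = 1.22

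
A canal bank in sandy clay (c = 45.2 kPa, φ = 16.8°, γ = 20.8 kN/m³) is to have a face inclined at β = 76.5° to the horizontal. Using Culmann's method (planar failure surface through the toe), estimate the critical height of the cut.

Culmann's analysis gives the critical failure plane at α_cr = (β + φ)/2 = (76.5 + 16.8)/2 = 46.6°, and the critical height
H_c = (4c/γ) · sinβ cosφ / [1 − cos(β − φ)]
    = (4·45.2/20.8) · sin76.5°·cos16.8° / [1 − cos(59.7°)]
    = 8.692 · 0.9724·0.9573 / [1 − 0.5045]
    = 8.692 · 0.9309 / 0.4955
    = 16.33 m

H_c = 16.33 m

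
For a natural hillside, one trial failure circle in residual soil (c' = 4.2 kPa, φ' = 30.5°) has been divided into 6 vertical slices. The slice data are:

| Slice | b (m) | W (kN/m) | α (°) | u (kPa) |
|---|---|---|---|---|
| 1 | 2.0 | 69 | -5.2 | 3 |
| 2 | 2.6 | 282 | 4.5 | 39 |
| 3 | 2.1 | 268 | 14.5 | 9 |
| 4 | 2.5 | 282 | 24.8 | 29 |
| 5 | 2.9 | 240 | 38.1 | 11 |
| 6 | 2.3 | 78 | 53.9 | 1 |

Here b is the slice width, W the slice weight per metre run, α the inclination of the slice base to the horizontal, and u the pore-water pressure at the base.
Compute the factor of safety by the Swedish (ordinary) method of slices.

Ordinary method of slices: FS = Σ[c'·Δl_i + (W_i cosα_i − u_i·Δl_i)·tanφ'] / Σ W_i sinα_i, with Δl_i = b_i / cosα_i.
Slice 1: Δl = 2.0/cos(-5.2°) = 2.008 m; N'_1 = 69·cos(-5.2°) − 3·2.008 = 62.7; c'Δl = 8.43; W sinα = -6.3
Slice 2: Δl = 2.6/cos4.5° = 2.608 m; N'_2 = 282·cos4.5° − 39·2.608 = 179.4; c'Δl = 10.95; W sinα = 22.1
Slice 3: Δl = 2.1/cos14.5° = 2.169 m; N'_3 = 268·cos14.5° − 9·2.169 = 239.9; c'Δl = 9.11; W sinα = 67.1
Slice 4: Δl = 2.5/cos24.8° = 2.754 m; N'_4 = 282·cos24.8° − 29·2.754 = 176.1; c'Δl = 11.57; W sinα = 118.3
Slice 5: Δl = 2.9/cos38.1° = 3.685 m; N'_5 = 240·cos38.1° − 11·3.685 = 148.3; c'Δl = 15.48; W sinα = 148.1
Slice 6: Δl = 2.3/cos53.9° = 3.904 m; N'_6 = 78·cos53.9° − 1·3.904 = 42.1; c'Δl = 16.40; W sinα = 63.0
Σc'Δl = 71.9 kN/m; ΣN' = 848.6 kN/m; ΣW sinα = 412.4 kN/m
Resisting = 71.9 + 848.6·tan30.5° = 71.9 + 499.8 = 571.8 kN/m
FS = 571.8 / 412.4 = 1.387

FS = 1.39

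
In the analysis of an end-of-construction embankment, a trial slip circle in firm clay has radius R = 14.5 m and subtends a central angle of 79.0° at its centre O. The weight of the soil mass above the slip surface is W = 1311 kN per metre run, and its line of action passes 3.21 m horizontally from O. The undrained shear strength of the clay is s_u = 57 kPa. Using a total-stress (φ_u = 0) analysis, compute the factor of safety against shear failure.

Taking moments about the centre O, the resisting moment is provided by the undrained shear strength acting along the arc:
Arc length L_a = R·θ = 14.5·(79.0°·π/180) = 14.5·1.3788 = 19.99 m
M_R = s_u·L_a·R = 57·19.99·14.5 = 16524.0 kN·m/m
M_D = W·d = 1311·3.21 = 4208.3 kN·m/m
FS = M_R / M_D = 16524.0 / 4208.3 = 3.927

FS = 3.93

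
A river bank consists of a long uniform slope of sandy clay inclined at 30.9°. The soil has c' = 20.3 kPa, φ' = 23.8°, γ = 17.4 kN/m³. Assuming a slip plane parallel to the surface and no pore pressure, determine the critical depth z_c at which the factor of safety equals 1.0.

Setting FS = 1.00 in FS = [c' + γz cos²β tanφ'] / [γz sinβ cosβ] and solving for z:
z = c' / [γ cosβ (FS·sinβ − cosβ·tanφ')]
  = 20.3 / [17.4·cos30.9°·(1.00·sin30.9° − cos30.9°·tan23.8°)]
  = 20.3 / [17.4·0.8581·(1.00·0.5135 − 0.8581·0.4411)]
  = 20.3 / 2.0169 = 10.065 m

z_c = 10.06 m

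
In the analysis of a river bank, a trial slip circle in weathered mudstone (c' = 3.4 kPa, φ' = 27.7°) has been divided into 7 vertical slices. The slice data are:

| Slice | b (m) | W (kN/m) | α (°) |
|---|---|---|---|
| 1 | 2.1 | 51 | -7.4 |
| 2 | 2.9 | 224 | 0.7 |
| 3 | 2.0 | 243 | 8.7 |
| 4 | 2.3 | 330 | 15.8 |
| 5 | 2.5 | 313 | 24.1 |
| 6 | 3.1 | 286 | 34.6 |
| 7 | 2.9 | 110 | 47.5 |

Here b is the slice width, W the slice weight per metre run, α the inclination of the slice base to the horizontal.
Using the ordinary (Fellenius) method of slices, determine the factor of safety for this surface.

FS = 1.66

Ordinary method of slices: FS = Σ[c'·Δl_i + (W_i cosα_i)·tanφ'] / Σ W_i sinα_i, with Δl_i = b_i / cosα_i.
Slice 1: Δl = 2.1/cos(-7.4°) = 2.118 m; N'_1 = 51·cos(-7.4°) = 50.6; c'Δl = 7.20; W sinα = -6.6
Slice 2: Δl = 2.9/cos0.7° = 2.900 m; N'_2 = 224·cos0.7° = 224.0; c'Δl = 9.86; W sinα = 2.7
Slice 3: Δl = 2.0/cos8.7° = 2.023 m; N'_3 = 243·cos8.7° = 240.2; c'Δl = 6.88; W sinα = 36.8
Slice 4: Δl = 2.3/cos15.8° = 2.390 m; N'_4 = 330·cos15.8° = 317.5; c'Δl = 8.13; W sinα = 89.9
Slice 5: Δl = 2.5/cos24.1° = 2.739 m; N'_5 = 313·cos24.1° = 285.7; c'Δl = 9.31; W sinα = 127.8
Slice 6: Δl = 3.1/cos34.6° = 3.766 m; N'_6 = 286·cos34.6° = 235.4; c'Δl = 12.80; W sinα = 162.4
Slice 7: Δl = 2.9/cos47.5° = 4.293 m; N'_7 = 110·cos47.5° = 74.3; c'Δl = 14.59; W sinα = 81.1
Σc'Δl = 68.8 kN/m; ΣN' = 1427.7 kN/m; ΣW sinα = 494.1 kN/m
Resisting = 68.8 + 1427.7·tan27.7° = 68.8 + 749.6 = 818.4 kN/m
FS = 818.4 / 494.1 = 1.656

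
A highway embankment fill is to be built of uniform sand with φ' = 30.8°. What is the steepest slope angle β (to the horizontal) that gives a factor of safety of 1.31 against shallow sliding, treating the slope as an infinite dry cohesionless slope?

For an infinite dry cohesionless slope FS = tanφ'/tanβ, so tanβ = tanφ' / FS.
tanβ = tan30.8° / 1.31 = 0.5961 / 1.31 = 0.4551
β = arctan(0.4551) = 24.47°

β = 24.5°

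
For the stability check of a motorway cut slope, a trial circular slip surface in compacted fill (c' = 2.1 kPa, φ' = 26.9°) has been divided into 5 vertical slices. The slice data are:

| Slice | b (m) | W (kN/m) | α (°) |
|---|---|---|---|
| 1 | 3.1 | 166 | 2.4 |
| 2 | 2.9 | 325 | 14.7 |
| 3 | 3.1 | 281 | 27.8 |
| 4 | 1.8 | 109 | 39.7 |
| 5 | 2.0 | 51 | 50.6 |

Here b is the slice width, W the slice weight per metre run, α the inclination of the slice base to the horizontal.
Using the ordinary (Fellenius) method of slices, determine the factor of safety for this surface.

FS = 1.40

Ordinary method of slices: FS = Σ[c'·Δl_i + (W_i cosα_i)·tanφ'] / Σ W_i sinα_i, with Δl_i = b_i / cosα_i.
Slice 1: Δl = 3.1/cos2.4° = 3.103 m; N'_1 = 166·cos2.4° = 165.9; c'Δl = 6.52; W sinα = 7.0
Slice 2: Δl = 2.9/cos14.7° = 2.998 m; N'_2 = 325·cos14.7° = 314.4; c'Δl = 6.30; W sinα = 82.5
Slice 3: Δl = 3.1/cos27.8° = 3.504 m; N'_3 = 281·cos27.8° = 248.6; c'Δl = 7.36; W sinα = 131.1
Slice 4: Δl = 1.8/cos39.7° = 2.339 m; N'_4 = 109·cos39.7° = 83.9; c'Δl = 4.91; W sinα = 69.6
Slice 5: Δl = 2.0/cos50.6° = 3.151 m; N'_5 = 51·cos50.6° = 32.4; c'Δl = 6.62; W sinα = 39.4
Σc'Δl = 31.7 kN/m; ΣN' = 845.0 kN/m; ΣW sinα = 329.5 kN/m
Resisting = 31.7 + 845.0·tan26.9° = 31.7 + 428.7 = 460.4 kN/m
FS = 460.4 / 329.5 = 1.397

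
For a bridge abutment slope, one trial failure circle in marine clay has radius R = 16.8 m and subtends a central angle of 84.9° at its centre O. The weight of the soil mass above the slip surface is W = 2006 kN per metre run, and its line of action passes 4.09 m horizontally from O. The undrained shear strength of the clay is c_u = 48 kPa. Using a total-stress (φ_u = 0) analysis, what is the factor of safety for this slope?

Taking moments about the centre O, the resisting moment is provided by the undrained shear strength acting along the arc:
Arc length L_a = R·θ = 16.8·(84.9°·π/180) = 16.8·1.4818 = 24.89 m
M_R = c_u·L_a·R = 48·24.89·16.8 = 20074.5 kN·m/m
M_D = W·d = 2006·4.09 = 8204.5 kN·m/m
FS = M_R / M_D = 20074.5 / 8204.5 = 2.447

FS = 2.45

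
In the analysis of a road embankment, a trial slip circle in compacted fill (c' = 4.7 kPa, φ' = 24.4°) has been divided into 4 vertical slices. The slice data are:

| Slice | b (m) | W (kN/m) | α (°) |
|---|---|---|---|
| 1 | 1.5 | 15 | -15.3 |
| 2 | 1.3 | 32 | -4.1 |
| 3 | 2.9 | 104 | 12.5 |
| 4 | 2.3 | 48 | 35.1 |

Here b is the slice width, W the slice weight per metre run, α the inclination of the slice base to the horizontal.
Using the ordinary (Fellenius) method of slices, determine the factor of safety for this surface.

Ordinary method of slices: FS = Σ[c'·Δl_i + (W_i cosα_i)·tanφ'] / Σ W_i sinα_i, with Δl_i = b_i / cosα_i.
Slice 1: Δl = 1.5/cos(-15.3°) = 1.555 m; N'_1 = 15·cos(-15.3°) = 14.5; c'Δl = 7.31; W sinα = -4.0
Slice 2: Δl = 1.3/cos(-4.1°) = 1.303 m; N'_2 = 32·cos(-4.1°) = 31.9; c'Δl = 6.13; W sinα = -2.3
Slice 3: Δl = 2.9/cos12.5° = 2.970 m; N'_3 = 104·cos12.5° = 101.5; c'Δl = 13.96; W sinα = 22.5
Slice 4: Δl = 2.3/cos35.1° = 2.811 m; N'_4 = 48·cos35.1° = 39.3; c'Δl = 13.21; W sinα = 27.6
Σc'Δl = 40.6 kN/m; ΣN' = 187.2 kN/m; ΣW sinα = 43.9 kN/m
Resisting = 40.6 + 187.2·tan24.4° = 40.6 + 84.9 = 125.5 kN/m
FS = 125.5 / 43.9 = 2.862

FS = 2.86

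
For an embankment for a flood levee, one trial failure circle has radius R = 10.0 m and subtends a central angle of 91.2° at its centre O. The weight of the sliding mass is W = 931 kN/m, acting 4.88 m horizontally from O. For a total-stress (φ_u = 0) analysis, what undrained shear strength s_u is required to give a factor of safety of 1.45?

FS = s_u·L_a·R / (W·d), so s_u = FS·W·d / (L_a·R).
Arc length L_a = R·θ = 10.0·(91.2°·π/180) = 10.0·1.5917 = 15.92 m
s_u = 1.45·931·4.88 / (15.92·10.0) = 6587.8 / 159.17 = 41.39 kPa

s_u = 41.4 kPa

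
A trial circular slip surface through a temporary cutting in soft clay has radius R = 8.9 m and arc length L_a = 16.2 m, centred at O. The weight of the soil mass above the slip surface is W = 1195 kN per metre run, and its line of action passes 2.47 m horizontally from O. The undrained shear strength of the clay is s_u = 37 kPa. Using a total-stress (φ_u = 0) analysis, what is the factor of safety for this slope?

FS = 1.81

Taking moments about the centre O, the resisting moment is provided by the undrained shear strength acting along the arc:
M_R = s_u·L_a·R = 37·16.20·8.9 = 5334.7 kN·m/m
M_D = W·d = 1195·2.47 = 2951.7 kN·m/m
FS = M_R / M_D = 5334.7 / 2951.7 = 1.807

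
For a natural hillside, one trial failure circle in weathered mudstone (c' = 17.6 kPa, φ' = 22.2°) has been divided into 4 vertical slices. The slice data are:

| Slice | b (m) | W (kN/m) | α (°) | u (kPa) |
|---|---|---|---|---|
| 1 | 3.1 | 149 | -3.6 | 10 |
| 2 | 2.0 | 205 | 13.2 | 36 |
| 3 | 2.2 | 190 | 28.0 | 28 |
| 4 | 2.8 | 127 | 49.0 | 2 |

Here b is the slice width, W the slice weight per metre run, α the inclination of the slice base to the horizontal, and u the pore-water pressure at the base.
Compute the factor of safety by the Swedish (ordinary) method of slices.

FS = 1.71

Ordinary method of slices: FS = Σ[c'·Δl_i + (W_i cosα_i − u_i·Δl_i)·tanφ'] / Σ W_i sinα_i, with Δl_i = b_i / cosα_i.
Slice 1: Δl = 3.1/cos(-3.6°) = 3.106 m; N'_1 = 149·cos(-3.6°) − 10·3.106 = 117.6; c'Δl = 54.67; W sinα = -9.4
Slice 2: Δl = 2.0/cos13.2° = 2.054 m; N'_2 = 205·cos13.2° − 36·2.054 = 125.6; c'Δl = 36.16; W sinα = 46.8
Slice 3: Δl = 2.2/cos28.0° = 2.492 m; N'_3 = 190·cos28.0° − 28·2.492 = 98.0; c'Δl = 43.85; W sinα = 89.2
Slice 4: Δl = 2.8/cos49.0° = 4.268 m; N'_4 = 127·cos49.0° − 2·4.268 = 74.8; c'Δl = 75.12; W sinα = 95.8
Σc'Δl = 209.8 kN/m; ΣN' = 416.1 kN/m; ΣW sinα = 222.5 kN/m
Resisting = 209.8 + 416.1·tan22.2° = 209.8 + 169.8 = 379.6 kN/m
FS = 379.6 / 222.5 = 1.706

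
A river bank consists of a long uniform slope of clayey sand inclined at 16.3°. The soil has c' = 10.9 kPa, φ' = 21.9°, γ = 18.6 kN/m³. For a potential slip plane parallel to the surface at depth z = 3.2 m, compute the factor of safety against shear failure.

For an infinite slope with a slip plane parallel to the surface (no pore pressure): FS = [c' + γz cos²β tanφ'] / [γz sinβ cosβ].
γz = 18.6·3.2 = 59.52 kN/m²
Numerator = 10.9 + 59.52·cos²16.3°·tan21.9° = 10.9 + 59.52·0.9212·0.4020 = 32.942 kPa
Denominator = 59.52·sin16.3°·cos16.3° = 59.52·0.2807·0.9598 = 16.034 kPa
FS = 32.942 / 16.034 = 2.055

FS = 2.05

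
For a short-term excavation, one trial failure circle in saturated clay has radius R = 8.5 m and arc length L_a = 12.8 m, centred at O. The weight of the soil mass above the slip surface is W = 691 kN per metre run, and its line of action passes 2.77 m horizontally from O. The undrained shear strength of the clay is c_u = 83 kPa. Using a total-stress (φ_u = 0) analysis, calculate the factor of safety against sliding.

FS = 4.72

Taking moments about the centre O, the resisting moment is provided by the undrained shear strength acting along the arc:
M_R = c_u·L_a·R = 83·12.80·8.5 = 9030.4 kN·m/m
M_D = W·d = 691·2.77 = 1914.1 kN·m/m
FS = M_R / M_D = 9030.4 / 1914.1 = 4.718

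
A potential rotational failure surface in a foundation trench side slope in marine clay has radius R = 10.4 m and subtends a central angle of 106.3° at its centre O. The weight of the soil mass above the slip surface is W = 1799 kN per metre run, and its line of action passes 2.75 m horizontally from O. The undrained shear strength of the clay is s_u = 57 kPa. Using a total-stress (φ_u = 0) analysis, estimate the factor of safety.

FS = 2.31

Taking moments about the centre O, the resisting moment is provided by the undrained shear strength acting along the arc:
Arc length L_a = R·θ = 10.4·(106.3°·π/180) = 10.4·1.8553 = 19.29 m
M_R = s_u·L_a·R = 57·19.29·10.4 = 11438.1 kN·m/m
M_D = W·d = 1799·2.75 = 4947.2 kN·m/m
FS = M_R / M_D = 11438.1 / 4947.2 = 2.312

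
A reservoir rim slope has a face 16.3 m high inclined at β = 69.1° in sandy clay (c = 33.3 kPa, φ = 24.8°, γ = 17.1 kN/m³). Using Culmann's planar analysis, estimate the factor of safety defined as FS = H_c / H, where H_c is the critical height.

H_c = (4c/γ) · sinβ cosφ / [1 − cos(β − φ)]
    = (4·33.3/17.1) · sin69.1°·cos24.8° / [1 − cos44.3°]
    = 7.789 · 0.8480 / 0.2843 = 23.23 m
FS = H_c / H = 23.23 / 16.3 = 1.425

FS = 1.43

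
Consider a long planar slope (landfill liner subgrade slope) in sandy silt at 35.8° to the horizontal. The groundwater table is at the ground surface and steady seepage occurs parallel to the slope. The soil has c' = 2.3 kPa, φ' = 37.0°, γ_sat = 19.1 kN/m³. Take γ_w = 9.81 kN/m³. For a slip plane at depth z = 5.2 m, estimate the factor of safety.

With seepage parallel to the slope and the water table at the surface, the effective normal stress on the slip plane uses the buoyant unit weight γ' = γ_sat − γ_w while the driving shear stress uses γ_sat:
FS = [c' + γ' z cos²β tanφ'] / [γ_sat z sinβ cosβ]
γ' = 19.1 − 9.81 = 9.29 kN/m³
Numerator = 2.3 + 9.29·5.2·cos²35.8°·tan37.0° = 2.3 + 9.29·5.2·0.6578·0.7536 = 26.247 kPa
Denominator = 19.1·5.2·sin35.8°·cos35.8° = 19.1·5.2·0.5850·0.8111 = 47.121 kPa
FS = 26.247 / 47.121 = 0.557

FS = 0.56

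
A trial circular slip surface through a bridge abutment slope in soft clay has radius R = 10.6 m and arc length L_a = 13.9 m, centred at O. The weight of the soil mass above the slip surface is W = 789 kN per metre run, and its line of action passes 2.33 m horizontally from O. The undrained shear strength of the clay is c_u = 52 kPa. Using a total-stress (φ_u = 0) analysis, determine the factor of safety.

FS = 4.17

Taking moments about the centre O, the resisting moment is provided by the undrained shear strength acting along the arc:
M_R = c_u·L_a·R = 52·13.90·10.6 = 7661.7 kN·m/m
M_D = W·d = 789·2.33 = 1838.4 kN·m/m
FS = M_R / M_D = 7661.7 / 1838.4 = 4.168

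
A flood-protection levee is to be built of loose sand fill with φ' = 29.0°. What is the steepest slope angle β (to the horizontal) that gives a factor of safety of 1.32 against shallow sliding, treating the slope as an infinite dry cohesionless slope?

β = 22.8°

For an infinite dry cohesionless slope FS = tanφ'/tanβ, so tanβ = tanφ' / FS.
tanβ = tan29.0° / 1.32 = 0.5543 / 1.32 = 0.4199
β = arctan(0.4199) = 22.78°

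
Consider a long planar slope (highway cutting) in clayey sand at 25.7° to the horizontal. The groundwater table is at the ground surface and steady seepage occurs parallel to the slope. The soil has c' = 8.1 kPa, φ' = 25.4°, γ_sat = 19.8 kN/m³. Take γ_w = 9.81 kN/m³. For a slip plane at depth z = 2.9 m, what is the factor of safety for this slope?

FS = 0.86

With seepage parallel to the slope and the water table at the surface, the effective normal stress on the slip plane uses the buoyant unit weight γ' = γ_sat − γ_w while the driving shear stress uses γ_sat:
FS = [c' + γ' z cos²β tanφ'] / [γ_sat z sinβ cosβ]
γ' = 19.8 − 9.81 = 9.99 kN/m³
Numerator = 8.1 + 9.99·2.9·cos²25.7°·tan25.4° = 8.1 + 9.99·2.9·0.8119·0.4748 = 19.269 kPa
Denominator = 19.8·2.9·sin25.7°·cos25.7° = 19.8·2.9·0.4337·0.9011 = 22.437 kPa
FS = 19.269 / 22.437 = 0.859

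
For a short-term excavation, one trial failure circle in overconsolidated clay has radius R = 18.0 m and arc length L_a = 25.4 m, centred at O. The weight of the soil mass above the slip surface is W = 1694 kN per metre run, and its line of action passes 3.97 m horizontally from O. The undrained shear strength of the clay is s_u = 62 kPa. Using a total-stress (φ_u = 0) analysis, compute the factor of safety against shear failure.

Taking moments about the centre O, the resisting moment is provided by the undrained shear strength acting along the arc:
M_R = s_u·L_a·R = 62·25.40·18.0 = 28346.4 kN·m/m
M_D = W·d = 1694·3.97 = 6725.2 kN·m/m
FS = M_R / M_D = 28346.4 / 6725.2 = 4.215

FS = 4.21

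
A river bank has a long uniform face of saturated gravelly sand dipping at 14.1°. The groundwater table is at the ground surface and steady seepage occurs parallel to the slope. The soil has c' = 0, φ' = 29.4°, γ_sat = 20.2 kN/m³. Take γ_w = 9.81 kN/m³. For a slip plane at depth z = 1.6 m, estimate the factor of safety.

FS = 1.15

With seepage parallel to the slope and the water table at the surface, the effective normal stress on the slip plane uses the buoyant unit weight γ' = γ_sat − γ_w while the driving shear stress uses γ_sat:
FS = [c' + γ' z cos²β tanφ'] / [γ_sat z sinβ cosβ]
(For c' = 0 this reduces to FS = (γ'/γ_sat)·tanφ'/tanβ.)
γ' = 20.2 − 9.81 = 10.39 kN/m³
Numerator = 0.0 + 10.39·1.6·cos²14.1°·tan29.4° = 0.0 + 10.39·1.6·0.9407·0.5635 = 8.811 kPa
Denominator = 20.2·1.6·sin14.1°·cos14.1° = 20.2·1.6·0.2436·0.9699 = 7.636 kPa
FS = 8.811 / 7.636 = 1.154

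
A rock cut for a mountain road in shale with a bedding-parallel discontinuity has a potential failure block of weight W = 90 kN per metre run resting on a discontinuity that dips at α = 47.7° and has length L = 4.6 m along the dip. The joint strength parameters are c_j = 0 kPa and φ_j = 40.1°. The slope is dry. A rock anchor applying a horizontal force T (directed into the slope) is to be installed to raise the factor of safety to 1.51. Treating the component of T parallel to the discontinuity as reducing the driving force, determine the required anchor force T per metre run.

T = 30 kN/m

Resolving forces along and normal to the sliding plane, with the horizontal anchor force T adding T·sinα to the effective normal force and T·cosα acting up the plane against the driving force:
FS = [c_jL + (W cosα + T sinα) tanφ_j] / [W sinα − T cosα]
Without the anchor: N' = 60.6 kN/m, driving T_d = 66.6 kN/m, resisting R = 0·4.6 + 60.6·tan40.1° = 51.0 kN/m, FS = 0.77.
Setting FS = 1.51 and solving for T:
1.51·(66.6 − T cos47.7°) = 51.0 + T sin47.7°·tan40.1°
T·(sin47.7°·tan40.1° + 1.51·cos47.7°) = 1.51·66.6 − 51.0
T·(0.7396·0.8421 + 1.51·0.6730) = 100.5 − 51.0 = 49.5
T·1.6391 = 49.5
T = 30.2 kN/m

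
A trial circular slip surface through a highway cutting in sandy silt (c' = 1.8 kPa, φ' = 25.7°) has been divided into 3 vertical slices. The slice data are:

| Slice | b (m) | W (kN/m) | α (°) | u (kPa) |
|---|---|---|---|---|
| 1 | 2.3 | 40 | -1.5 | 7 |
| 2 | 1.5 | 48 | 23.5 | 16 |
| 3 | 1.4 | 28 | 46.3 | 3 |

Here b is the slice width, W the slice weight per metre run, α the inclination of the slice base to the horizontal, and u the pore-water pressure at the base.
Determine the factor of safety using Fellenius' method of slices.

Ordinary method of slices: FS = Σ[c'·Δl_i + (W_i cosα_i − u_i·Δl_i)·tanφ'] / Σ W_i sinα_i, with Δl_i = b_i / cosα_i.
Slice 1: Δl = 2.3/cos(-1.5°) = 2.301 m; N'_1 = 40·cos(-1.5°) − 7·2.301 = 23.9; c'Δl = 4.14; W sinα = -1.0
Slice 2: Δl = 1.5/cos23.5° = 1.636 m; N'_2 = 48·cos23.5° − 16·1.636 = 17.8; c'Δl = 2.94; W sinα = 19.1
Slice 3: Δl = 1.4/cos46.3° = 2.026 m; N'_3 = 28·cos46.3° − 3·2.026 = 13.3; c'Δl = 3.65; W sinα = 20.2
Σc'Δl = 10.7 kN/m; ΣN' = 55.0 kN/m; ΣW sinα = 38.3 kN/m
Resisting = 10.7 + 55.0·tan25.7° = 10.7 + 26.5 = 37.2 kN/m
FS = 37.2 / 38.3 = 0.970

FS = 0.97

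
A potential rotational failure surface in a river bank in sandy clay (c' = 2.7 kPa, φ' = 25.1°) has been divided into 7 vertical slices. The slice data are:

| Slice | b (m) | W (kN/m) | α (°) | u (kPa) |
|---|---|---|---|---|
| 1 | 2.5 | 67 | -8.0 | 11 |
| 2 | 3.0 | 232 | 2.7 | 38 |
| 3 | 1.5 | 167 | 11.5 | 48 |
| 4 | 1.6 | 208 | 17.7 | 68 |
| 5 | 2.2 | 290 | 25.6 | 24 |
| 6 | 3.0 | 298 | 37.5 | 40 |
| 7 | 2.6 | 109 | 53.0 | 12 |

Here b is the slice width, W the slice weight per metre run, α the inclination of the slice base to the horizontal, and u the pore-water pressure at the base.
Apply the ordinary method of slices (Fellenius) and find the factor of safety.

Ordinary method of slices: FS = Σ[c'·Δl_i + (W_i cosα_i − u_i·Δl_i)·tanφ'] / Σ W_i sinα_i, with Δl_i = b_i / cosα_i.
Slice 1: Δl = 2.5/cos(-8.0°) = 2.525 m; N'_1 = 67·cos(-8.0°) − 11·2.525 = 38.6; c'Δl = 6.82; W sinα = -9.3
Slice 2: Δl = 3.0/cos2.7° = 3.003 m; N'_2 = 232·cos2.7° − 38·3.003 = 117.6; c'Δl = 8.11; W sinα = 10.9
Slice 3: Δl = 1.5/cos11.5° = 1.531 m; N'_3 = 167·cos11.5° − 48·1.531 = 90.2; c'Δl = 4.13; W sinα = 33.3
Slice 4: Δl = 1.6/cos17.7° = 1.680 m; N'_4 = 208·cos17.7° − 68·1.680 = 83.9; c'Δl = 4.53; W sinα = 63.2
Slice 5: Δl = 2.2/cos25.6° = 2.439 m; N'_5 = 290·cos25.6° − 24·2.439 = 203.0; c'Δl = 6.59; W sinα = 125.3
Slice 6: Δl = 3.0/cos37.5° = 3.781 m; N'_6 = 298·cos37.5° − 40·3.781 = 85.2; c'Δl = 10.21; W sinα = 181.4
Slice 7: Δl = 2.6/cos53.0° = 4.320 m; N'_7 = 109·cos53.0° − 12·4.320 = 13.8; c'Δl = 11.66; W sinα = 87.1
Σc'Δl = 52.1 kN/m; ΣN' = 632.2 kN/m; ΣW sinα = 491.9 kN/m
Resisting = 52.1 + 632.2·tan25.1° = 52.1 + 296.2 = 348.2 kN/m
FS = 348.2 / 491.9 = 0.708

FS = 0.71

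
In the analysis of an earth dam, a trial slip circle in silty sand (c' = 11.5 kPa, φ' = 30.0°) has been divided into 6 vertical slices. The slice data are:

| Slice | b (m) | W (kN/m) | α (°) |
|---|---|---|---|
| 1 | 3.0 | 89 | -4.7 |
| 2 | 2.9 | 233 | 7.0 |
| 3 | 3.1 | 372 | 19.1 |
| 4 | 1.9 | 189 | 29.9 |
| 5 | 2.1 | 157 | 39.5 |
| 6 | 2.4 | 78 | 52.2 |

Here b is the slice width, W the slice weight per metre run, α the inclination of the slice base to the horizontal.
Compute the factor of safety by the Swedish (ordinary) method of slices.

Ordinary method of slices: FS = Σ[c'·Δl_i + (W_i cosα_i)·tanφ'] / Σ W_i sinα_i, with Δl_i = b_i / cosα_i.
Slice 1: Δl = 3.0/cos(-4.7°) = 3.010 m; N'_1 = 89·cos(-4.7°) = 88.7; c'Δl = 34.62; W sinα = -7.3
Slice 2: Δl = 2.9/cos7.0° = 2.922 m; N'_2 = 233·cos7.0° = 231.3; c'Δl = 33.60; W sinα = 28.4
Slice 3: Δl = 3.1/cos19.1° = 3.281 m; N'_3 = 372·cos19.1° = 351.5; c'Δl = 37.73; W sinα = 121.7
Slice 4: Δl = 1.9/cos29.9° = 2.192 m; N'_4 = 189·cos29.9° = 163.8; c'Δl = 25.20; W sinα = 94.2
Slice 5: Δl = 2.1/cos39.5° = 2.722 m; N'_5 = 157·cos39.5° = 121.1; c'Δl = 31.30; W sinα = 99.9
Slice 6: Δl = 2.4/cos52.2° = 3.916 m; N'_6 = 78·cos52.2° = 47.8; c'Δl = 45.03; W sinα = 61.6
Σc'Δl = 207.5 kN/m; ΣN' = 1004.3 kN/m; ΣW sinα = 398.5 kN/m
Resisting = 207.5 + 1004.3·tan30.0° = 207.5 + 579.8 = 787.3 kN/m
FS = 787.3 / 398.5 = 1.975

FS = 1.98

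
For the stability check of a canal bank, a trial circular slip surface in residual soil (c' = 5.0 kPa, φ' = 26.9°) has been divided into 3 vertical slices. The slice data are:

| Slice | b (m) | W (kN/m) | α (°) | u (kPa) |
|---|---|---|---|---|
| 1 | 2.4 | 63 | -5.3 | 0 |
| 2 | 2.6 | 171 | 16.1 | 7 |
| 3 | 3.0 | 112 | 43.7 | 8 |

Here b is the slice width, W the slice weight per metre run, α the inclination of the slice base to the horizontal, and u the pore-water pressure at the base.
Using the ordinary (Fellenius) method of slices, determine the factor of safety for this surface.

Ordinary method of slices: FS = Σ[c'·Δl_i + (W_i cosα_i − u_i·Δl_i)·tanφ'] / Σ W_i sinα_i, with Δl_i = b_i / cosα_i.
Slice 1: Δl = 2.4/cos(-5.3°) = 2.410 m; N'_1 = 63·cos(-5.3°) − 0·2.410 = 62.7; c'Δl = 12.05; W sinα = -5.8
Slice 2: Δl = 2.6/cos16.1° = 2.706 m; N'_2 = 171·cos16.1° − 7·2.706 = 145.4; c'Δl = 13.53; W sinα = 47.4
Slice 3: Δl = 3.0/cos43.7° = 4.150 m; N'_3 = 112·cos43.7° − 8·4.150 = 47.8; c'Δl = 20.75; W sinα = 77.4
Σc'Δl = 46.3 kN/m; ΣN' = 255.9 kN/m; ΣW sinα = 119.0 kN/m
Resisting = 46.3 + 255.9·tan26.9° = 46.3 + 129.8 = 176.1 kN/m
FS = 176.1 / 119.0 = 1.480

FS = 1.48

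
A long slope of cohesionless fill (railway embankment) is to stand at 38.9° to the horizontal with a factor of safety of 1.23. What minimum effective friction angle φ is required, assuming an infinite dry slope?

FS = tanφ/tanβ ⇒ tanφ = FS · tanβ = 1.23 · tan38.9° = 0.9925
φ = arctan(0.9925) = 44.78°

φ = 44.8°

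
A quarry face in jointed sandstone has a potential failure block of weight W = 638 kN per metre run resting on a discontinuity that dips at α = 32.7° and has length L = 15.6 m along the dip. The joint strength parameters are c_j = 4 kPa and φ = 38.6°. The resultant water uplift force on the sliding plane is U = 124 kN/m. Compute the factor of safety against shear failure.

Resolving the block weight along and normal to the plane and applying the Mohr–Coulomb strength on the joint:
N' = W cosα − U = 638·cos32.7° − 124 = 412.9 kN/m
Driving force T = W sinα = 638·sin32.7° = 344.7 kN/m
Resisting force R = c_j·L + N'·tanφ = 4·15.6 + 412.9·tan38.6° = 62.4 + 329.6 = 392.0 kN/m
FS = R / T = 392.0 / 344.7 = 1.137

FS = 1.14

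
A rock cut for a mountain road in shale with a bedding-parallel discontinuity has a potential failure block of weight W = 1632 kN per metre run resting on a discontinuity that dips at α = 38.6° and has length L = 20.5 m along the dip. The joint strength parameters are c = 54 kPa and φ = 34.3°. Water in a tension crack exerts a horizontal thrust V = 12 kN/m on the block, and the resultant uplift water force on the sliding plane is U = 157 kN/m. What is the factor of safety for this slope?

FS = 1.81

Resolving the block weight along and normal to the plane and applying the Mohr–Coulomb strength on the joint:
N' = W cosα − U − V sinα = 1632·cos38.6° − 157 − 12·sin38.6° = 1111.0 kN/m
Driving force T = W sinα + V cosα = 1632·sin38.6° + 12·cos38.6° = 1027.5 kN/m
Resisting force R = c·L + N'·tanφ = 54·20.5 + 1111.0·tan34.3° = 1107.0 + 757.8 = 1864.8 kN/m
FS = R / T = 1864.8 / 1027.5 = 1.815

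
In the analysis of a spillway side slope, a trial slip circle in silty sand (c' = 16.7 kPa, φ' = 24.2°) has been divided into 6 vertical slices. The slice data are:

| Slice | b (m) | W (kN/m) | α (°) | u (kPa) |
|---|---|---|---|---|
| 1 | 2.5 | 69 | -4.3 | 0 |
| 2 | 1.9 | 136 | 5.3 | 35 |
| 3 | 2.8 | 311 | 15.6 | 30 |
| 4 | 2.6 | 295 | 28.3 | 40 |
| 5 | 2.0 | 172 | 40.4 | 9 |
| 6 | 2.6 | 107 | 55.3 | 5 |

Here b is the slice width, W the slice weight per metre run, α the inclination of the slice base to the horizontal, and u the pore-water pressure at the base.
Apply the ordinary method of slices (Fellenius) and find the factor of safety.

FS = 1.34

Ordinary method of slices: FS = Σ[c'·Δl_i + (W_i cosα_i − u_i·Δl_i)·tanφ'] / Σ W_i sinα_i, with Δl_i = b_i / cosα_i.
Slice 1: Δl = 2.5/cos(-4.3°) = 2.507 m; N'_1 = 69·cos(-4.3°) − 0·2.507 = 68.8; c'Δl = 41.87; W sinα = -5.2
Slice 2: Δl = 1.9/cos5.3° = 1.908 m; N'_2 = 136·cos5.3° − 35·1.908 = 68.6; c'Δl = 31.87; W sinα = 12.6
Slice 3: Δl = 2.8/cos15.6° = 2.907 m; N'_3 = 311·cos15.6° − 30·2.907 = 212.3; c'Δl = 48.55; W sinα = 83.6
Slice 4: Δl = 2.6/cos28.3° = 2.953 m; N'_4 = 295·cos28.3° − 40·2.953 = 141.6; c'Δl = 49.31; W sinα = 139.9
Slice 5: Δl = 2.0/cos40.4° = 2.626 m; N'_5 = 172·cos40.4° − 9·2.626 = 107.3; c'Δl = 43.86; W sinα = 111.5
Slice 6: Δl = 2.6/cos55.3° = 4.567 m; N'_6 = 107·cos55.3° − 5·4.567 = 38.1; c'Δl = 76.27; W sinα = 88.0
Σc'Δl = 291.7 kN/m; ΣN' = 636.8 kN/m; ΣW sinα = 430.3 kN/m
Resisting = 291.7 + 636.8·tan24.2° = 291.7 + 286.2 = 577.9 kN/m
FS = 577.9 / 430.3 = 1.343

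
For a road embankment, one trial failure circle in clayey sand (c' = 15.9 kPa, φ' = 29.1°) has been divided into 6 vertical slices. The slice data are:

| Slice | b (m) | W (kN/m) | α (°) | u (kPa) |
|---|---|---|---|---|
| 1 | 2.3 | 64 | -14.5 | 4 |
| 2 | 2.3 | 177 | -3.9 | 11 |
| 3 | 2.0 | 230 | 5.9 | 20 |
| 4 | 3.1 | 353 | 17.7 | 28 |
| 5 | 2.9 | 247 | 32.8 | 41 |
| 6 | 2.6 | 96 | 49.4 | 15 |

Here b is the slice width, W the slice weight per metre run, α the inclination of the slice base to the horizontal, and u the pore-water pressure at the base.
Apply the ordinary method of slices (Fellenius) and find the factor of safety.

Ordinary method of slices: FS = Σ[c'·Δl_i + (W_i cosα_i − u_i·Δl_i)·tanφ'] / Σ W_i sinα_i, with Δl_i = b_i / cosα_i.
Slice 1: Δl = 2.3/cos(-14.5°) = 2.376 m; N'_1 = 64·cos(-14.5°) − 4·2.376 = 52.5; c'Δl = 37.77; W sinα = -16.0
Slice 2: Δl = 2.3/cos(-3.9°) = 2.305 m; N'_2 = 177·cos(-3.9°) − 11·2.305 = 151.2; c'Δl = 36.65; W sinα = -12.0
Slice 3: Δl = 2.0/cos5.9° = 2.011 m; N'_3 = 230·cos5.9° − 20·2.011 = 188.6; c'Δl = 31.97; W sinα = 23.6
Slice 4: Δl = 3.1/cos17.7° = 3.254 m; N'_4 = 353·cos17.7° − 28·3.254 = 245.2; c'Δl = 51.74; W sinα = 107.3
Slice 5: Δl = 2.9/cos32.8° = 3.450 m; N'_5 = 247·cos32.8° − 41·3.450 = 66.2; c'Δl = 54.86; W sinα = 133.8
Slice 6: Δl = 2.6/cos49.4° = 3.995 m; N'_6 = 96·cos49.4° − 15·3.995 = 2.5; c'Δl = 63.52; W sinα = 72.9
Σc'Δl = 276.5 kN/m; ΣN' = 706.1 kN/m; ΣW sinα = 309.6 kN/m
Resisting = 276.5 + 706.1·tan29.1° = 276.5 + 393.0 = 669.6 kN/m
FS = 669.6 / 309.6 = 2.163

FS = 2.16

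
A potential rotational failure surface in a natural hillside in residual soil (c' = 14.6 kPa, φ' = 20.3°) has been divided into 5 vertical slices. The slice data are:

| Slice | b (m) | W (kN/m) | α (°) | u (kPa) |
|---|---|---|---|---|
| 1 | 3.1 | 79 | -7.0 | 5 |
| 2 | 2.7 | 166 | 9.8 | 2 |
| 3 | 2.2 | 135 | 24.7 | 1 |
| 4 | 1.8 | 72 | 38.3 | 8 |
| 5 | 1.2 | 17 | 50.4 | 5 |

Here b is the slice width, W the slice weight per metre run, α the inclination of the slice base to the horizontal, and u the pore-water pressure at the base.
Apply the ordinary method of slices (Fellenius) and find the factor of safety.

Ordinary method of slices: FS = Σ[c'·Δl_i + (W_i cosα_i − u_i·Δl_i)·tanφ'] / Σ W_i sinα_i, with Δl_i = b_i / cosα_i.
Slice 1: Δl = 3.1/cos(-7.0°) = 3.123 m; N'_1 = 79·cos(-7.0°) − 5·3.123 = 62.8; c'Δl = 45.60; W sinα = -9.6
Slice 2: Δl = 2.7/cos9.8° = 2.740 m; N'_2 = 166·cos9.8° − 2·2.740 = 158.1; c'Δl = 40.00; W sinα = 28.3
Slice 3: Δl = 2.2/cos24.7° = 2.422 m; N'_3 = 135·cos24.7° − 1·2.422 = 120.2; c'Δl = 35.35; W sinα = 56.4
Slice 4: Δl = 1.8/cos38.3° = 2.294 m; N'_4 = 72·cos38.3° − 8·2.294 = 38.2; c'Δl = 33.49; W sinα = 44.6
Slice 5: Δl = 1.2/cos50.4° = 1.883 m; N'_5 = 17·cos50.4° − 5·1.883 = 1.4; c'Δl = 27.49; W sinα = 13.1
Σc'Δl = 181.9 kN/m; ΣN' = 380.7 kN/m; ΣW sinα = 132.8 kN/m
Resisting = 181.9 + 380.7·tan20.3° = 181.9 + 140.8 = 322.8 kN/m
FS = 322.8 / 132.8 = 2.431

FS = 2.43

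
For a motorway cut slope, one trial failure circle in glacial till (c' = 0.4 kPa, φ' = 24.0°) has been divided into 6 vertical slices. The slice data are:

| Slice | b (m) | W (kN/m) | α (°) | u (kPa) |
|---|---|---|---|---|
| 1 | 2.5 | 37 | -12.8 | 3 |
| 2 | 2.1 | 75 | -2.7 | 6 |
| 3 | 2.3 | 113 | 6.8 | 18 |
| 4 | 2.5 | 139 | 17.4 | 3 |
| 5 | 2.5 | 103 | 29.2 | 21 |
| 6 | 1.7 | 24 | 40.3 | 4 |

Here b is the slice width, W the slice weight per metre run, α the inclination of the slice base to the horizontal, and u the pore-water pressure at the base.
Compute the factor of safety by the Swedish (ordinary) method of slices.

Ordinary method of slices: FS = Σ[c'·Δl_i + (W_i cosα_i − u_i·Δl_i)·tanφ'] / Σ W_i sinα_i, with Δl_i = b_i / cosα_i.
Slice 1: Δl = 2.5/cos(-12.8°) = 2.564 m; N'_1 = 37·cos(-12.8°) − 3·2.564 = 28.4; c'Δl = 1.03; W sinα = -8.2
Slice 2: Δl = 2.1/cos(-2.7°) = 2.102 m; N'_2 = 75·cos(-2.7°) − 6·2.102 = 62.3; c'Δl = 0.84; W sinα = -3.5
Slice 3: Δl = 2.3/cos6.8° = 2.316 m; N'_3 = 113·cos6.8° − 18·2.316 = 70.5; c'Δl = 0.93; W sinα = 13.4
Slice 4: Δl = 2.5/cos17.4° = 2.620 m; N'_4 = 139·cos17.4° − 3·2.620 = 124.8; c'Δl = 1.05; W sinα = 41.6
Slice 5: Δl = 2.5/cos29.2° = 2.864 m; N'_5 = 103·cos29.2° − 21·2.864 = 29.8; c'Δl = 1.15; W sinα = 50.2
Slice 6: Δl = 1.7/cos40.3° = 2.229 m; N'_6 = 24·cos40.3° − 4·2.229 = 9.4; c'Δl = 0.89; W sinα = 15.5
Σc'Δl = 5.9 kN/m; ΣN' = 325.1 kN/m; ΣW sinα = 109.0 kN/m
Resisting = 5.9 + 325.1·tan24.0° = 5.9 + 144.8 = 150.6 kN/m
FS = 150.6 / 109.0 = 1.382

FS = 1.38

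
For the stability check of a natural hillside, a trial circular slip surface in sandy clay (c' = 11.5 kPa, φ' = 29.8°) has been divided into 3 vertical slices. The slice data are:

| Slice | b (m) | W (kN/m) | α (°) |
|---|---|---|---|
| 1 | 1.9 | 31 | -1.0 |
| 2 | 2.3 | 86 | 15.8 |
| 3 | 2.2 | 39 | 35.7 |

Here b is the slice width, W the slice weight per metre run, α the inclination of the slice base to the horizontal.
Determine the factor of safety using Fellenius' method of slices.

FS = 3.59

Ordinary method of slices: FS = Σ[c'·Δl_i + (W_i cosα_i)·tanφ'] / Σ W_i sinα_i, with Δl_i = b_i / cosα_i.
Slice 1: Δl = 1.9/cos(-1.0°) = 1.900 m; N'_1 = 31·cos(-1.0°) = 31.0; c'Δl = 21.85; W sinα = -0.5
Slice 2: Δl = 2.3/cos15.8° = 2.390 m; N'_2 = 86·cos15.8° = 82.8; c'Δl = 27.49; W sinα = 23.4
Slice 3: Δl = 2.2/cos35.7° = 2.709 m; N'_3 = 39·cos35.7° = 31.7; c'Δl = 31.15; W sinα = 22.8
Σc'Δl = 80.5 kN/m; ΣN' = 145.4 kN/m; ΣW sinα = 45.6 kN/m
Resisting = 80.5 + 145.4·tan29.8° = 80.5 + 83.3 = 163.8 kN/m
FS = 163.8 / 45.6 = 3.589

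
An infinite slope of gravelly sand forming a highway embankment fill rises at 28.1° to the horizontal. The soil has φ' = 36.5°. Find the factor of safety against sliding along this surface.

FS = 1.39

For a dry cohesionless infinite slope the factor of safety is FS = tanφ' / tanβ.
FS = tan36.5° / tan28.1° = 0.7400 / 0.5340 = 1.386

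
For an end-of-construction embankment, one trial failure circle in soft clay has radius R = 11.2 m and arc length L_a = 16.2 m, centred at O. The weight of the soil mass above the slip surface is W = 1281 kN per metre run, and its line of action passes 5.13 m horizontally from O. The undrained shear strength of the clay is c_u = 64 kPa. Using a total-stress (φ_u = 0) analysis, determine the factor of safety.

FS = 1.77

Taking moments about the centre O, the resisting moment is provided by the undrained shear strength acting along the arc:
M_R = c_u·L_a·R = 64·16.20·11.2 = 11612.2 kN·m/m
M_D = W·d = 1281·5.13 = 6571.5 kN·m/m
FS = M_R / M_D = 11612.2 / 6571.5 = 1.767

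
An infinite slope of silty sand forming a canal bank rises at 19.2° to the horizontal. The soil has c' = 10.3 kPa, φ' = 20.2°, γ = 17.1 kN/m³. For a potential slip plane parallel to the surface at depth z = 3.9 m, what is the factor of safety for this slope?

For an infinite slope with a slip plane parallel to the surface (no pore pressure): FS = [c' + γz cos²β tanφ'] / [γz sinβ cosβ].
γz = 17.1·3.9 = 66.69 kN/m²
Numerator = 10.3 + 66.69·cos²19.2°·tan20.2° = 10.3 + 66.69·0.8918·0.3679 = 32.183 kPa
Denominator = 66.69·sin19.2°·cos19.2° = 66.69·0.3289·0.9444 = 20.712 kPa
FS = 32.183 / 20.712 = 1.554

FS = 1.55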